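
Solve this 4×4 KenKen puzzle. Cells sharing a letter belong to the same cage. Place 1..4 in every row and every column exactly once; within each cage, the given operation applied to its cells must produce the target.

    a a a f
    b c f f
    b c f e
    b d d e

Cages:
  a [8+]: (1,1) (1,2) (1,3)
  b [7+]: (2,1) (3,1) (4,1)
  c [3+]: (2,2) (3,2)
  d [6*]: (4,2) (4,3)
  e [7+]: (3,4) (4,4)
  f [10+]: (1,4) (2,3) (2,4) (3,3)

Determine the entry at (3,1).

2

The only place for 2 in row 1 is (1,4).
Row 4 needs a 1, and only (4,1) is open for it.
The only place for 4 in row 4 is (4,4).
4 is placed in column 4, leaving (3,4) = 3.
Cage f has sum 10, which forces (2,3) = 3.
Column 4 already has 3, so (2,4) = 1.
Cage f has sum 10, so (3,3) = 4.
3 is placed in column 3, which forces (4,3) = 2.
Column 3 now contains 4, leaving (1,3) = 1.
The 3 cells of cage b must have sum 7, which forces (2,1) = 4.
1 is placed in row 2, leaving (2,2) = 2.
Row 3 now contains 4; hence (3,1) = 2.
The two cells of cage c must have sum 3, which forces (3,2) = 1.
Row 4 already has 2, leaving (4,2) = 3.
Column 1 now contains 4; hence (1,1) = 3.
Column 2 now contains 3, so (1,2) = 4.
Completed grid: 3 4 1 2 / 4 2 3 1 / 2 1 4 3 / 1 3 2 4.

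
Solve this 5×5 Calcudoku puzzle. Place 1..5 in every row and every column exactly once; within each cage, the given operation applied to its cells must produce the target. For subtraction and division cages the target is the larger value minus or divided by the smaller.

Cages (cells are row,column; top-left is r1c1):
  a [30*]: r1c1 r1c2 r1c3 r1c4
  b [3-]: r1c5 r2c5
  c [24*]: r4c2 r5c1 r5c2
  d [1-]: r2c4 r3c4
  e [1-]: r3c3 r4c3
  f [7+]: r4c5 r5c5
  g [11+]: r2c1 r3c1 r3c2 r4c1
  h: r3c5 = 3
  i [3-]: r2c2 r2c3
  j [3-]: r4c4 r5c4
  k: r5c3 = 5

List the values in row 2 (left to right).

4 5 2 3 1

Cage h is a single given cell, which forces r3c5 = 3.
Cage k is a single given cell; hence r5c3 = 5.
The two cells of cage f must have sum 7, leaving r4c5 = 5.
Cage f's pair has sum 7, which forces r5c5 = 2.
The 3 cells of cage c must have product 24, leaving r4c2 = 2.
The only place for 4 in row 1 is r1c5.
Column 5 now contains 4, which forces r2c5 = 1.
Cage i needs two cells with difference 3, which forces r2c2 = 5.
The two cells of cage i must have difference 3, leaving r2c3 = 2.
Column 3 now contains 2, leaving r3c3 = 4.
The 4 cells of cage g must have sum 11, which forces r2c1 = 4.
Row 2 now contains 4, which forces r2c4 = 3.
Cage g needs sum 11, which forces r3c1 = 5.
Row 3 already has 4, leaving r3c2 = 1.
5 is placed in row 3; hence r3c4 = 2.
The 4 cells of cage g must have sum 11, which forces r4c1 = 1.
Cage e's pair has difference 1, leaving r4c3 = 3.
Row 4 now contains 1, which forces r4c4 = 4.
4 is placed in column 1; hence r5c1 = 3.
Row 5 already has 3, leaving r5c2 = 4.
4 is placed in column 4, leaving r5c4 = 1.
Column 1 now contains 5, leaving r1c1 = 2.
Column 2 already has 1; hence r1c2 = 3.
3 is placed in column 3, which forces r1c3 = 1.
2 is placed in column 4, leaving r1c4 = 5.
The full grid is 2 3 1 5 4 / 4 5 2 3 1 / 5 1 4 2 3 / 1 2 3 4 5 / 3 4 5 1 2.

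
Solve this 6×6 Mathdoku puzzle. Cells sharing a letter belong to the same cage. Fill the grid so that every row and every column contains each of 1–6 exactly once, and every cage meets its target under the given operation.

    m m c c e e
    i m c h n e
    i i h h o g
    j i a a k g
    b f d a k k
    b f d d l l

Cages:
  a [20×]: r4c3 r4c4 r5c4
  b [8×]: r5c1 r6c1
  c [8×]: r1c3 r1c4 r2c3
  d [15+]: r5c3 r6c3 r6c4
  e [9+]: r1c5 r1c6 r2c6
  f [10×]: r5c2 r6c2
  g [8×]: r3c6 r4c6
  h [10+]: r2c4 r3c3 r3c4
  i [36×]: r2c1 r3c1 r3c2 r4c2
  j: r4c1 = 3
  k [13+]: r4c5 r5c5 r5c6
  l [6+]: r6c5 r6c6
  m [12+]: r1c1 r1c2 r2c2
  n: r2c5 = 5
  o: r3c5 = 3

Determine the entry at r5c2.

N is a freebie, leaving r2c5 = 5.
Cage o is given, so r3c5 = 3.
J is a freebie; hence r4c1 = 3.
In row 5, 3 can only go at r5c6, so r5c6 = 3.
Row 1 needs a 3, and only r1c2 is open for it.
Cage m needs sum 12, leaving r1c1 = 5.
Cage m has sum 12, which forces r2c2 = 4.
Row 2 needs a 3, and only r2c4 is open for it.
In row 3, 4 can only go at r3c6, so r3c6 = 4.
Column 6 now contains 4, so r4c6 = 2.
Column 6 already has 2, leaving r6c6 = 5.
Cage e needs sum 9, which forces r1c5 = 2.
Cage f needs two cells with product 10; hence r5c2 = 5.
Row 5 now contains 5, leaving r5c3 = 6.
6 is placed in row 5; hence r5c5 = 4.
Row 6 now contains 5, leaving r6c2 = 2.
The two cells of cage l must have sum 6; hence r6c5 = 1.
Cage c has product 8; hence r2c3 = 2.
Column 5 now contains 4, which forces r4c5 = 6.
4 is placed in row 5, which forces r5c1 = 2.
4 is placed in row 5; hence r5c4 = 1.
Row 6 now contains 2; hence r6c1 = 4.
The 3 cells of cage d must have sum 15, so r6c3 = 3.
The 3 cells of cage d must have sum 15; hence r6c4 = 6.
Cage c needs product 8; hence r1c3 = 1.
Column 4 already has 1, which forces r1c4 = 4.
Row 1 now contains 1, so r1c6 = 6.
Cage i needs product 36, so r2c1 = 6.
Column 6 already has 6, which forces r2c6 = 1.
Cage i needs product 36, so r3c1 = 1.
The 4 cells of cage i must have product 36, which forces r3c2 = 6.
Cage h has sum 10, leaving r3c3 = 5.
Cage h needs sum 10, leaving r3c4 = 2.
Row 4 now contains 6, leaving r4c2 = 1.
5 is placed in column 3, leaving r4c3 = 4.
Column 4 now contains 4, leaving r4c4 = 5.
The full grid is 5 3 1 4 2 6 / 6 4 2 3 5 1 / 1 6 5 2 3 4 / 3 1 4 5 6 2 / 2 5 6 1 4 3 / 4 2 3 6 1 5.

5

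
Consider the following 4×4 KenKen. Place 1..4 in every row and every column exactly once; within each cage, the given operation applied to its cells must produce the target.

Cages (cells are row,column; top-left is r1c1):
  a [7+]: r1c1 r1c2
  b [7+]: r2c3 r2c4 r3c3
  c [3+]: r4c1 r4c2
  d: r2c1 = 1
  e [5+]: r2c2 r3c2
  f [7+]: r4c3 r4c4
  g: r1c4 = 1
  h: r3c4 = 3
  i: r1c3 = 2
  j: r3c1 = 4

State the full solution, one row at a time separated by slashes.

Cage i is a single given cell, so r1c3 = 2.
Cage g is given, which forces r1c4 = 1.
D is a freebie, leaving r2c1 = 1.
J is a freebie, which forces r3c1 = 4.
Cage h is given; hence r3c4 = 3.
Column 1 already has 1; hence r4c1 = 2.
Row 4 already has 2, leaving r4c2 = 1.
Column 4 now contains 3, so r4c4 = 4.
4 is placed in column 1, which forces r1c1 = 3.
The two cells of cage a must have sum 7, leaving r1c2 = 4.
Cage e needs two cells with sum 5, which forces r2c2 = 3.
Cage b needs sum 7, so r2c3 = 4.
Column 4 already has 4, so r2c4 = 2.
1 is placed in column 2, leaving r3c2 = 2.
Row 3 already has 3, leaving r3c3 = 1.
4 is placed in row 4, so r4c3 = 3.

3 4 2 1 / 1 3 4 2 / 4 2 1 3 / 2 1 3 4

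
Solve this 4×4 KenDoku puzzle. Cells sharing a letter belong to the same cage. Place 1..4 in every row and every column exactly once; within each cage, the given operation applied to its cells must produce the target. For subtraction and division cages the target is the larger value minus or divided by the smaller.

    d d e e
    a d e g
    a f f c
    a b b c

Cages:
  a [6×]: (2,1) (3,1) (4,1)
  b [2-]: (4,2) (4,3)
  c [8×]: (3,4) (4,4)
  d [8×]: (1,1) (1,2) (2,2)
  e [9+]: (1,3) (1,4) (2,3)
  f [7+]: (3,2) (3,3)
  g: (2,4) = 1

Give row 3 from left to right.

1 4 3 2

Cage g is given, leaving (2,4) = 1.
In row 3, 1 can only go at (3,1), so (3,1) = 1.
Cage d needs product 8, so (1,2) = 1.
In row 3, 2 can only go at (3,4), so (3,4) = 2.
Column 4 already has 2; hence (4,4) = 4.
4 is placed in column 4; hence (1,4) = 3.
Cage b's pair has difference 2, which forces (4,2) = 3.
Cage b's pair has difference 2, which forces (4,3) = 1.
Cage a needs product 6; hence (2,1) = 3.
Column 2 already has 3, so (3,2) = 4.
Cage f needs two cells with sum 7, leaving (3,3) = 3.
Row 4 already has 3; hence (4,1) = 2.
2 is placed in column 1, leaving (1,1) = 4.
4 is placed in row 1; hence (1,3) = 2.
4 is placed in column 2, leaving (2,2) = 2.
Column 3 already has 2; hence (2,3) = 4.
Filled in: 4 1 2 3 / 3 2 4 1 / 1 4 3 2 / 2 3 1 4.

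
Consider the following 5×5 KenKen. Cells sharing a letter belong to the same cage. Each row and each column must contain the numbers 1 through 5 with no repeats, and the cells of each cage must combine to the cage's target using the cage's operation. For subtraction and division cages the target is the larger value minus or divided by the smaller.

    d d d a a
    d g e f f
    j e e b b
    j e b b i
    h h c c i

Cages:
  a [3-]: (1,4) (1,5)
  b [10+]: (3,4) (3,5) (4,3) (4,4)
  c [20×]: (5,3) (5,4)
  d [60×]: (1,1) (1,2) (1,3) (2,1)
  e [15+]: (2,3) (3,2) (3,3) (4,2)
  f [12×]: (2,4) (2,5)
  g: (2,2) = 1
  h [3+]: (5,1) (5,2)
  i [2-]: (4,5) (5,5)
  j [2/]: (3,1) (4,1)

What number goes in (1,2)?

4

Cage g is given, leaving (2,2) = 1.
1 is placed in column 2, so (5,2) = 2.
Row 5 now contains 2, leaving (5,1) = 1.
The only place for 3 in row 5 is (5,5).
Cage f's pair has product 12, which forces (2,4) = 3.
3 is placed in column 5, which forces (2,5) = 4.
Column 1 needs a 3, and only (1,1) is open for it.
Column 1 needs a 5, and only (2,1) is open for it.
Cage d has product 60, which forces (1,2) = 4.
Cage d has product 60; hence (1,3) = 1.
5 is placed in row 2; hence (2,3) = 2.
Column 2 now contains 4, so (4,2) = 5.
5 is placed in row 4, leaving (4,5) = 1.
Column 2 now contains 5, leaving (3,2) = 3.
Cage e needs sum 15, which forces (3,3) = 5.
Cage b has sum 10, which forces (3,4) = 1.
The 4 cells of cage b must have sum 10, which forces (3,5) = 2.
Cage b has sum 10; hence (4,3) = 3.
Cage b has sum 10; hence (4,4) = 4.
5 is placed in column 3, so (5,3) = 4.
4 is placed in column 4, which forces (5,4) = 5.
Column 4 now contains 5, so (1,4) = 2.
2 is placed in column 5; hence (1,5) = 5.
Row 3 already has 2, so (3,1) = 4.
Row 4 now contains 4; hence (4,1) = 2.
Completed grid: 3 4 1 2 5 / 5 1 2 3 4 / 4 3 5 1 2 / 2 5 3 4 1 / 1 2 4 5 3.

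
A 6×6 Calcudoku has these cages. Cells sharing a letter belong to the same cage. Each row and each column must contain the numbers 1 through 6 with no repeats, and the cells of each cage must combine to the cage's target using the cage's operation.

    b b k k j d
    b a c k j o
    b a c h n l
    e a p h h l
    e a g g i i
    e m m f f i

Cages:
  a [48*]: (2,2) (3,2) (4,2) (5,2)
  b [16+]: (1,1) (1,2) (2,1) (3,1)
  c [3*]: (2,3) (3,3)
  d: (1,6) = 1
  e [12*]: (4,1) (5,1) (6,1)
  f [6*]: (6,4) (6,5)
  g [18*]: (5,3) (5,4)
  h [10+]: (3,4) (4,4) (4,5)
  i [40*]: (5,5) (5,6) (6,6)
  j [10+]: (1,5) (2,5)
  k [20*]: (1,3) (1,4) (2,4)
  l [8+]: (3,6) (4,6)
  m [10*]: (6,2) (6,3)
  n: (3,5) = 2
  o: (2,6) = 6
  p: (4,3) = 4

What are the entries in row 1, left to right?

D is a freebie; hence (1,6) = 1.
Cage o is a single given cell; hence (2,6) = 6.
N is a freebie, leaving (3,5) = 2.
P is a freebie, which forces (4,3) = 4.
The two cells of cage j must have sum 10, leaving (1,5) = 6.
Row 2 now contains 6, leaving (2,5) = 4.
Column 5 already has 4, so (5,5) = 5.
In row 2, 5 can only go at (2,1), so (2,1) = 5.
In row 2, 3 can only go at (2,3), so (2,3) = 3.
Column 3 now contains 3, so (3,3) = 1.
Column 3 now contains 3, so (5,3) = 6.
The two cells of cage g must have product 18; hence (5,4) = 3.
Row 3 needs a 3, and only (3,6) is open for it.
3 is placed in column 6, which forces (4,6) = 5.
Cage h has sum 10, which forces (4,5) = 3.
3 is placed in column 5, so (6,5) = 1.
The two cells of cage f must have product 6, which forces (6,4) = 6.
Column 4 now contains 6, which forces (3,4) = 5.
The 3 cells of cage h must have sum 10, so (4,4) = 2.
The 3 cells of cage k must have product 20, leaving (1,3) = 5.
Column 4 already has 5, leaving (1,4) = 4.
2 is placed in column 4, leaving (2,4) = 1.
Column 3 now contains 5; hence (6,3) = 2.
Row 6 now contains 2, which forces (6,6) = 4.
Row 2 now contains 1, so (2,2) = 2.
Cage b needs sum 16, leaving (3,1) = 6.
Row 3 already has 6, which forces (3,2) = 4.
Cage e needs product 12; hence (4,1) = 1.
Row 4 already has 1, which forces (4,2) = 6.
Cage e needs product 12, leaving (5,1) = 4.
Column 2 now contains 4, which forces (5,2) = 1.
Column 6 now contains 4, leaving (5,6) = 2.
Row 6 now contains 2; hence (6,1) = 3.
Row 6 now contains 2, leaving (6,2) = 5.
Column 1 now contains 3, which forces (1,1) = 2.
2 is placed in column 2, so (1,2) = 3.
Completed grid: 2 3 5 4 6 1 / 5 2 3 1 4 6 / 6 4 1 5 2 3 / 1 6 4 2 3 5 / 4 1 6 3 5 2 / 3 5 2 6 1 4.

2 3 5 4 6 1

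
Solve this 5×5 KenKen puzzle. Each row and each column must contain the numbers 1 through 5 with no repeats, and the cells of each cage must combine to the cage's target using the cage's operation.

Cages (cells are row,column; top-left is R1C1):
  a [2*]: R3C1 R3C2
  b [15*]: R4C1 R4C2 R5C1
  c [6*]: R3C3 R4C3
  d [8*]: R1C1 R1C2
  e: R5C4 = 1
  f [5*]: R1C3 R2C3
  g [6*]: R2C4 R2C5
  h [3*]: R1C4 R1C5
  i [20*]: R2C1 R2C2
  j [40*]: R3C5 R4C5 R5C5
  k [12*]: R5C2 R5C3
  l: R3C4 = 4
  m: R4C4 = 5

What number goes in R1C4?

3

Cage l is given; hence R3C4 = 4.
Cage m is a single given cell, which forces R4C4 = 5.
Cage e is a single given cell, which forces R5C4 = 1.
Column 4 now contains 1; hence R1C4 = 3.
Cage h needs two cells with product 3, leaving R1C5 = 1.
Column 4 now contains 3; hence R2C4 = 2.
Row 2 now contains 2, which forces R2C5 = 3.
The 3 cells of cage b must have product 15; hence R5C1 = 5.
Row 1 already has 1; hence R1C3 = 5.
Column 1 already has 5, which forces R2C1 = 4.
Cage i needs two cells with product 20; hence R2C2 = 5.
The two cells of cage f must have product 5, so R2C3 = 1.
The 3 cells of cage j must have product 40, which forces R3C5 = 5.
4 is placed in column 1; hence R1C1 = 2.
Cage d needs two cells with product 8, leaving R1C2 = 4.
2 is placed in column 1, which forces R3C1 = 1.
Row 3 already has 1, so R3C2 = 2.
Row 3 already has 2, which forces R3C3 = 3.
Column 1 now contains 1, so R4C1 = 3.
3 is placed in row 4, which forces R4C2 = 1.
Column 3 now contains 3, so R4C3 = 2.
Row 4 now contains 2, which forces R4C5 = 4.
Column 2 now contains 4, so R5C2 = 3.
Column 3 now contains 3, so R5C3 = 4.
4 is placed in column 5; hence R5C5 = 2.
The full grid is 2 4 5 3 1 / 4 5 1 2 3 / 1 2 3 4 5 / 3 1 2 5 4 / 5 3 4 1 2.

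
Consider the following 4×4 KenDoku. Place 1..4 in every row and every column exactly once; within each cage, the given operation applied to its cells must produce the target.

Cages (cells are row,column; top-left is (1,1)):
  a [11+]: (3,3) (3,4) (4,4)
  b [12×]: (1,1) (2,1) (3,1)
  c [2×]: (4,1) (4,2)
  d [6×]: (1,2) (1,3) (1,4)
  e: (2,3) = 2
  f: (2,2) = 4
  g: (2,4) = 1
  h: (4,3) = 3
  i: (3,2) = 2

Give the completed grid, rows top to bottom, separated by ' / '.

4 3 1 2 / 3 4 2 1 / 1 2 4 3 / 2 1 3 4

Cage f is given, leaving (2,2) = 4.
Cage e is given, leaving (2,3) = 2.
Cage g is given, so (2,4) = 1.
I is a freebie, which forces (3,2) = 2.
Cage a needs sum 11, so (3,3) = 4.
Cage a has sum 11, so (3,4) = 3.
2 is placed in column 2, so (4,2) = 1.
Cage h is a single given cell, so (4,3) = 3.
Cage a needs sum 11, which forces (4,4) = 4.
Cage b has product 12; hence (1,1) = 4.
Column 2 now contains 1, so (1,2) = 3.
Column 3 already has 3, leaving (1,3) = 1.
Column 4 now contains 3, which forces (1,4) = 2.
Row 2 already has 1; hence (2,1) = 3.
Row 3 now contains 3, so (3,1) = 1.
Row 4 now contains 1, which forces (4,1) = 2.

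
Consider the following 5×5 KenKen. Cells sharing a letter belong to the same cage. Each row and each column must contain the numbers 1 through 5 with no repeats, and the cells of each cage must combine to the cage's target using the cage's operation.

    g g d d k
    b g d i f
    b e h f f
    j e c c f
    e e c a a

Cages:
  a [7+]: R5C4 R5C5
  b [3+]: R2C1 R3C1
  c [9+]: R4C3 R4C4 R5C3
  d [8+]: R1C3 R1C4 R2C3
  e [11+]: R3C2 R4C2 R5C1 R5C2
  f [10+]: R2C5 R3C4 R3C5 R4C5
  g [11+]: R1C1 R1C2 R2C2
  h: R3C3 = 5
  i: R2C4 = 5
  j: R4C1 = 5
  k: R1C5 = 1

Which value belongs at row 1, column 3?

2

Cage k is given, so R1C5 = 1.
Cage i is given, which forces R2C4 = 5.
Cage h is given, which forces R3C3 = 5.
J is a freebie, which forces R4C1 = 5.
The 4 cells of cage f must have sum 10, which forces R3C4 = 1.
Cage b needs two cells with sum 3; hence R2C1 = 1.
1 is placed in row 3, which forces R3C1 = 2.
Row 1 needs a 5, and only R1C2 is open for it.
The only place for 4 in row 2 is R2C5.
4 is placed in column 5; hence R3C5 = 3.
Cage f needs sum 10, so R4C5 = 2.
Column 5 now contains 3, so R5C5 = 5.
3 is placed in row 3; hence R3C2 = 4.
Cage a's pair has sum 7, so R5C4 = 2.
Cage d needs sum 8, which forces R1C3 = 2.
Column 4 already has 2; hence R1C4 = 3.
Cage d has sum 8, leaving R2C3 = 3.
The 4 cells of cage e must have sum 11; hence R4C2 = 3.
Cage c has sum 9, which forces R4C3 = 1.
Cage c has sum 9, which forces R4C4 = 4.
Cage e needs sum 11, leaving R5C1 = 3.
2 is placed in row 5, so R5C2 = 1.
2 is placed in row 5, so R5C3 = 4.
Row 1 now contains 3; hence R1C1 = 4.
Row 2 now contains 3, which forces R2C2 = 2.
The full grid is 4 5 2 3 1 / 1 2 3 5 4 / 2 4 5 1 3 / 5 3 1 4 2 / 3 1 4 2 5.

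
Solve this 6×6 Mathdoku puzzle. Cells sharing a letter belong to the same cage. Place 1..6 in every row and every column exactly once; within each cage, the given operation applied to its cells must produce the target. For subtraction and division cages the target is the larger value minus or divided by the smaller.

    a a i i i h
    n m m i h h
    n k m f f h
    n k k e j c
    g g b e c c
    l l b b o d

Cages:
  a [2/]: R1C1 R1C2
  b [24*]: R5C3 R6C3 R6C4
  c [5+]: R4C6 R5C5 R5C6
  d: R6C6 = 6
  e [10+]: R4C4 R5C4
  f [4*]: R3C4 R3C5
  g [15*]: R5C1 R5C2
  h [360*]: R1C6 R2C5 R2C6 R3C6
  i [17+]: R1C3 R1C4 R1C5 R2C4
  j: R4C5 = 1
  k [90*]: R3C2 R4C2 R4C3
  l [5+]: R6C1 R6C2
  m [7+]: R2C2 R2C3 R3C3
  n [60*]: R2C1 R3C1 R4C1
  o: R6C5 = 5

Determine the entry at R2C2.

Cage j is given, leaving R4C5 = 1.
Row 4 now contains 1, leaving R4C6 = 2.
Column 5 already has 1; hence R5C5 = 2.
O is a freebie, so R6C5 = 5.
Cage d is a single given cell, so R6C6 = 6.
The 4 cells of cage h must have product 360, which forces R2C5 = 6.
Cage f's pair has product 4, leaving R3C4 = 1.
Column 5 already has 1; hence R3C5 = 4.
Cage c needs sum 5, so R5C6 = 1.
Column 5 now contains 4, which forces R1C5 = 3.
In column 4, 2 can only go at R6C4, so R6C4 = 2.
Row 5 needs a 6, and only R5C4 is open for it.
Column 4 now contains 6, so R4C4 = 4.
Cage i has sum 17, leaving R1C3 = 6.
4 is placed in column 4, leaving R1C4 = 5.
Row 1 already has 5, leaving R1C6 = 4.
Cage i has sum 17, leaving R2C4 = 3.
Row 2 now contains 3; hence R2C6 = 5.
5 is placed in column 6, which forces R3C6 = 3.
Row 3 already has 3, leaving R3C3 = 2.
In row 2, 2 can only go at R2C1, so R2C1 = 2.
2 is placed in column 1, so R1C1 = 1.
Cage a needs two cells with quotient 2, so R1C2 = 2.
Column 1 already has 1, so R6C1 = 4.
4 is placed in row 6, leaving R6C2 = 1.
4 is placed in row 6, leaving R6C3 = 3.
Column 2 already has 1, which forces R2C2 = 4.
Cage m needs sum 7, so R2C3 = 1.
Cage k needs product 90, so R3C2 = 6.
Cage k needs product 90, which forces R4C2 = 3.
Column 3 now contains 3, leaving R4C3 = 5.
Column 2 now contains 3, so R5C2 = 5.
Column 3 now contains 3, which forces R5C3 = 4.
Row 3 now contains 6, which forces R3C1 = 5.
Row 4 now contains 5, so R4C1 = 6.
Row 5 already has 5; hence R5C1 = 3.
Filled in: 1 2 6 5 3 4 / 2 4 1 3 6 5 / 5 6 2 1 4 3 / 6 3 5 4 1 2 / 3 5 4 6 2 1 / 4 1 3 2 5 6.

4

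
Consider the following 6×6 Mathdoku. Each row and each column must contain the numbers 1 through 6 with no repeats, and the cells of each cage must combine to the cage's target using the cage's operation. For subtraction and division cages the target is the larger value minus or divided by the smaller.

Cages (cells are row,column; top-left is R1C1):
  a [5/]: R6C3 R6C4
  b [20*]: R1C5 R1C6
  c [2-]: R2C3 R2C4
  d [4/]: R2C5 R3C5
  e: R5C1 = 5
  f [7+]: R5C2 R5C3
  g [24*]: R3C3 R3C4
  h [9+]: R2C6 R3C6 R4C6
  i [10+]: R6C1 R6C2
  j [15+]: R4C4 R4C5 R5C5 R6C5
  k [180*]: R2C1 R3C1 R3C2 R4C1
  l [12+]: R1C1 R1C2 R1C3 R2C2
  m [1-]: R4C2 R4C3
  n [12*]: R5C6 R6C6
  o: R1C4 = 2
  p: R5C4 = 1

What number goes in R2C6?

Cage o is a single given cell, which forces R1C4 = 2.
Cage e is a single given cell, leaving R5C1 = 5.
P is a freebie; hence R5C4 = 1.
Column 4 already has 1, so R6C4 = 5.
Cage k has product 180; hence R3C2 = 5.
5 is placed in row 6, leaving R6C3 = 1.
The only place for 1 in column 1 is R1C1.
Column 1 needs a 4, and only R6C1 is open for it.
Row 6 already has 4; hence R6C2 = 6.
The only place for 3 in row 1 is R1C2.
3 is placed in column 2, which forces R5C2 = 4.
The two cells of cage f must have sum 7, which forces R5C3 = 3.
Row 5 now contains 4, so R5C6 = 6.
Cage l needs sum 12, leaving R1C3 = 6.
4 is placed in column 2; hence R2C2 = 2.
Column 3 already has 6, which forces R3C3 = 4.
4 is placed in row 3; hence R3C4 = 6.
4 is placed in row 3, so R3C5 = 1.
Cage m needs two cells with difference 1, leaving R4C2 = 1.
Cage m needs two cells with difference 1, which forces R4C3 = 2.
Column 4 already has 6, so R4C4 = 4.
4 is placed in row 4; hence R4C5 = 6.
6 is placed in row 5, leaving R5C5 = 2.
The 4 cells of cage j must have sum 15, so R6C5 = 3.
Cage n's pair has product 12, so R6C6 = 2.
Cage k needs product 180; hence R2C1 = 6.
Column 3 now contains 4, so R2C3 = 5.
4 is placed in column 4; hence R2C4 = 3.
Column 5 already has 1; hence R2C5 = 4.
Cage h has sum 9, so R2C6 = 1.
The 4 cells of cage k must have product 180; hence R3C1 = 2.
Column 6 already has 2; hence R3C6 = 3.
Row 4 now contains 6, leaving R4C1 = 3.
The 3 cells of cage h must have sum 9, so R4C6 = 5.
Column 5 now contains 4, which forces R1C5 = 5.
Column 6 already has 5, which forces R1C6 = 4.
Completed grid: 1 3 6 2 5 4 / 6 2 5 3 4 1 / 2 5 4 6 1 3 / 3 1 2 4 6 5 / 5 4 3 1 2 6 / 4 6 1 5 3 2.

1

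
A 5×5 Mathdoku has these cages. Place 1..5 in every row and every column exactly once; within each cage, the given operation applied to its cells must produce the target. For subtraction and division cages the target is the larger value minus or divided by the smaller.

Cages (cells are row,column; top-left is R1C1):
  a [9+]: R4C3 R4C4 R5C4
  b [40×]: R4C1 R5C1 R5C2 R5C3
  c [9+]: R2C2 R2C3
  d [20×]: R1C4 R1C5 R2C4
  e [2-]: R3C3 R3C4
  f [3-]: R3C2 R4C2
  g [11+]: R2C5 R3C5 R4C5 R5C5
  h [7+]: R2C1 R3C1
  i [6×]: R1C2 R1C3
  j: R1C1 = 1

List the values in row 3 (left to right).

J is a freebie, so R1C1 = 1.
In column 2, 3 can only go at R1C2, so R1C2 = 3.
Row 1 already has 3, leaving R1C3 = 2.
Cage d has product 20, so R2C4 = 1.
In column 5, 4 can only go at R1C5, so R1C5 = 4.
Row 1 already has 4, which forces R1C4 = 5.
Column 3 needs a 3, and only R4C3 is open for it.
The only place for 3 in row 5 is R5C5.
In row 2, 3 can only go at R2C1, so R2C1 = 3.
The two cells of cage h must have sum 7, leaving R3C1 = 4.
The two cells of cage e must have difference 2, leaving R3C4 = 3.
In row 2, 2 can only go at R2C5, so R2C5 = 2.
The only place for 2 in row 3 is R3C2.
Cage f needs two cells with difference 3, so R4C2 = 5.
Row 4 already has 5, which forces R4C5 = 1.
Column 2 already has 5, so R2C2 = 4.
Cage c needs two cells with sum 9, which forces R2C3 = 5.
5 is placed in column 3, so R3C3 = 1.
Column 5 now contains 1, which forces R3C5 = 5.
Row 4 already has 5, so R4C1 = 2.
Row 4 already has 2; hence R4C4 = 4.
The 4 cells of cage b must have product 40, so R5C1 = 5.
Column 2 already has 4, leaving R5C2 = 1.
Column 3 already has 1, so R5C3 = 4.
4 is placed in column 4, so R5C4 = 2.
The full grid is 1 3 2 5 4 / 3 4 5 1 2 / 4 2 1 3 5 / 2 5 3 4 1 / 5 1 4 2 3.

4 2 1 3 5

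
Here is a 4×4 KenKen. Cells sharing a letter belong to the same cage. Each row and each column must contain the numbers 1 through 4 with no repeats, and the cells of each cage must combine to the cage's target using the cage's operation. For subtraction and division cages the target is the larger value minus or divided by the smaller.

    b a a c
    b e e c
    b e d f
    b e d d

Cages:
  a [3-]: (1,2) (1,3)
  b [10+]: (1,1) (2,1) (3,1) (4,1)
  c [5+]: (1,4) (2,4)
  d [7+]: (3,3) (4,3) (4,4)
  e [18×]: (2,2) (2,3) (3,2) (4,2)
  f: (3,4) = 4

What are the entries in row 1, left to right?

The 4 cells of cage e must have product 18; hence (2,3) = 3.
F is a freebie; hence (3,4) = 4.
Cage c's pair has sum 5, so (1,4) = 3.
Cage c's pair has sum 5, which forces (2,4) = 2.
The 3 cells of cage d must have sum 7, so (4,3) = 4.
Column 4 already has 2, leaving (4,4) = 1.
The two cells of cage a must have difference 3, which forces (1,2) = 4.
Column 3 already has 4, leaving (1,3) = 1.
2 is placed in row 2, which forces (2,2) = 1.
Cage d needs sum 7, which forces (3,3) = 2.
Row 1 already has 1; hence (1,1) = 2.
Row 2 already has 1, which forces (2,1) = 4.
Cage b has sum 10, which forces (3,1) = 1.
Row 3 already has 2, leaving (3,2) = 3.
Cage b has sum 10, leaving (4,1) = 3.
Cage e has product 18, which forces (4,2) = 2.
Completed grid: 2 4 1 3 / 4 1 3 2 / 1 3 2 4 / 3 2 4 1.

2 4 1 3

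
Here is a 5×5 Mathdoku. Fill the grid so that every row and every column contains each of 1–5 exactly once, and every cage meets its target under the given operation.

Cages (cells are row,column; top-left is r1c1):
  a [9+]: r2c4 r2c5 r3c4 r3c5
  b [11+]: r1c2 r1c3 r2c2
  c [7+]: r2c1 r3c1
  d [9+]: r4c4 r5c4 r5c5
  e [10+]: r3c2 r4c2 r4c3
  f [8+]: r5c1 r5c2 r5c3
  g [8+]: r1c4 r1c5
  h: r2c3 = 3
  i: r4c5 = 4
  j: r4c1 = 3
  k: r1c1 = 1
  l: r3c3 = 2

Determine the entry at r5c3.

1

Cage k is given, which forces r1c1 = 1.
Cage h is a single given cell, so r2c3 = 3.
L is a freebie, leaving r3c3 = 2.
J is a freebie; hence r4c1 = 3.
I is a freebie, so r4c5 = 4.
Cage c's pair has sum 7, so r2c1 = 2.
Row 2 already has 2, so r2c5 = 1.
Cage c needs two cells with sum 7, which forces r3c1 = 5.
Row 3 now contains 5, leaving r3c4 = 1.
Row 3 now contains 5; hence r3c5 = 3.
Column 1 now contains 5, leaving r5c1 = 4.
The two cells of cage g must have sum 8; hence r1c4 = 3.
Column 5 already has 3, so r1c5 = 5.
Row 2 already has 1, so r2c4 = 4.
Row 3 already has 3, which forces r3c2 = 4.
Cage d needs sum 9, leaving r4c4 = 2.
Cage f needs sum 8, leaving r5c2 = 3.
The 3 cells of cage f must have sum 8, which forces r5c3 = 1.
Cage d needs sum 9, leaving r5c4 = 5.
The 3 cells of cage d must have sum 9, so r5c5 = 2.
Row 1 already has 3, leaving r1c2 = 2.
5 is placed in row 1; hence r1c3 = 4.
Row 2 now contains 4; hence r2c2 = 5.
Cage e needs sum 10; hence r4c2 = 1.
Column 3 now contains 1, leaving r4c3 = 5.
Completed grid: 1 2 4 3 5 / 2 5 3 4 1 / 5 4 2 1 3 / 3 1 5 2 4 / 4 3 1 5 2.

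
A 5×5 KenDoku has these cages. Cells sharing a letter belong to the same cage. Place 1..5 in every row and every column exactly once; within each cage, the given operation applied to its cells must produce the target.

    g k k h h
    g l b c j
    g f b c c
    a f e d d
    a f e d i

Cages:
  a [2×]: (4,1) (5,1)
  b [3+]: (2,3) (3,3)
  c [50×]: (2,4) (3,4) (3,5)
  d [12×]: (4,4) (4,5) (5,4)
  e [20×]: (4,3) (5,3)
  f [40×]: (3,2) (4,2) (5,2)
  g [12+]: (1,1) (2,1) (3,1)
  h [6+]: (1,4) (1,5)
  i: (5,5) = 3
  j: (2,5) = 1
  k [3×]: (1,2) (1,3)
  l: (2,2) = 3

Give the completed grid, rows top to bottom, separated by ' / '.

5 1 3 4 2 / 4 3 2 5 1 / 3 4 1 2 5 / 1 2 5 3 4 / 2 5 4 1 3

Cage l is a single given cell, so (2,2) = 3.
The 3 cells of cage c must have product 50, leaving (2,4) = 5.
Cage j is a single given cell, so (2,5) = 1.
The 3 cells of cage c must have product 50, leaving (3,4) = 2.
The 3 cells of cage c must have product 50; hence (3,5) = 5.
Cage i is a single given cell, leaving (5,5) = 3.
Cage g needs sum 12, leaving (1,1) = 5.
Column 2 already has 3, leaving (1,2) = 1.
Cage k needs two cells with product 3; hence (1,3) = 3.
The two cells of cage h must have sum 6, leaving (1,4) = 4.
The two cells of cage h must have sum 6; hence (1,5) = 2.
Row 2 now contains 5, so (2,1) = 4.
Row 2 now contains 1, so (2,3) = 2.
Cage g needs sum 12, which forces (3,1) = 3.
Row 3 already has 5, leaving (3,2) = 4.
2 is placed in row 3, which forces (3,3) = 1.
The 3 cells of cage d must have product 12, which forces (4,4) = 3.
The 3 cells of cage d must have product 12; hence (4,5) = 4.
Cage d has product 12, so (5,4) = 1.
Cage a needs two cells with product 2; hence (4,1) = 1.
4 is placed in row 4, so (4,3) = 5.
Row 5 now contains 1, leaving (5,1) = 2.
Row 5 now contains 2; hence (5,2) = 5.
The two cells of cage e must have product 20, which forces (5,3) = 4.
5 is placed in row 4, so (4,2) = 2.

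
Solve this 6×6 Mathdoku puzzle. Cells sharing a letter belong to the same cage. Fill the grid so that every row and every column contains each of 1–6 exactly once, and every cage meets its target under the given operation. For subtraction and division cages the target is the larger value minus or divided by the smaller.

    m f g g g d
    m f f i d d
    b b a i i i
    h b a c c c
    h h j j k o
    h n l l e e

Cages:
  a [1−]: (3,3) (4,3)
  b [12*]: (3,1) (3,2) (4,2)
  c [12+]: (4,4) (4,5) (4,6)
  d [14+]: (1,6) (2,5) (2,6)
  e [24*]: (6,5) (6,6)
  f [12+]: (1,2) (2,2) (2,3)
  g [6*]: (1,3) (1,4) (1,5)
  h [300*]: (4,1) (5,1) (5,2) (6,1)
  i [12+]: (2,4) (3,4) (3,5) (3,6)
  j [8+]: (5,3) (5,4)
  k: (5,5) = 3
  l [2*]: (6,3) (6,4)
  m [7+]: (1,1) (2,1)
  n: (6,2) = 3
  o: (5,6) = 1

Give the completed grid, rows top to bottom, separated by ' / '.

Cage h has product 300, which forces (5,2) = 5.
Cage k is a single given cell; hence (5,5) = 3.
Cage o is given, so (5,6) = 1.
Cage n is given, leaving (6,2) = 3.
In row 5, 4 can only go at (5,1), so (5,1) = 4.
Cage h needs product 300, which forces (4,1) = 3.
The 4 cells of cage h must have product 300, which forces (6,1) = 5.
The only place for 5 in row 1 is (1,6).
The only place for 4 in row 1 is (1,2).
In row 1, 6 can only go at (1,1), so (1,1) = 6.
Column 1 now contains 6, which forces (2,1) = 1.
Column 1 now contains 1, which forces (3,1) = 2.
In row 2, 5 can only go at (2,5), so (2,5) = 5.
Cage d has sum 14, so (2,6) = 4.
Column 6 now contains 4, which forces (6,6) = 6.
Column 6 now contains 6, leaving (3,6) = 3.
Column 6 now contains 6, so (4,6) = 2.
6 is placed in row 6; hence (6,5) = 4.
The 3 cells of cage c must have sum 12; hence (4,4) = 4.
Column 5 now contains 4, so (4,5) = 6.
Cage b has product 12, leaving (3,2) = 6.
Row 3 already has 6, which forces (3,3) = 4.
Row 3 already has 6; hence (3,4) = 5.
Column 5 already has 6, so (3,5) = 1.
6 is placed in row 4; hence (4,2) = 1.
6 is placed in row 4, so (4,3) = 5.
Column 5 already has 1, which forces (1,5) = 2.
Column 2 already has 6, so (2,2) = 2.
Cage f needs sum 12, so (2,3) = 6.
Cage i has sum 12, leaving (2,4) = 3.
Column 3 now contains 6; hence (5,3) = 2.
Row 5 now contains 2, which forces (5,4) = 6.
Column 3 now contains 2, so (6,3) = 1.
Row 6 now contains 1, leaving (6,4) = 2.
1 is placed in column 3, leaving (1,3) = 3.
Column 4 now contains 3, leaving (1,4) = 1.

6 4 3 1 2 5 / 1 2 6 3 5 4 / 2 6 4 5 1 3 / 3 1 5 4 6 2 / 4 5 2 6 3 1 / 5 3 1 2 4 6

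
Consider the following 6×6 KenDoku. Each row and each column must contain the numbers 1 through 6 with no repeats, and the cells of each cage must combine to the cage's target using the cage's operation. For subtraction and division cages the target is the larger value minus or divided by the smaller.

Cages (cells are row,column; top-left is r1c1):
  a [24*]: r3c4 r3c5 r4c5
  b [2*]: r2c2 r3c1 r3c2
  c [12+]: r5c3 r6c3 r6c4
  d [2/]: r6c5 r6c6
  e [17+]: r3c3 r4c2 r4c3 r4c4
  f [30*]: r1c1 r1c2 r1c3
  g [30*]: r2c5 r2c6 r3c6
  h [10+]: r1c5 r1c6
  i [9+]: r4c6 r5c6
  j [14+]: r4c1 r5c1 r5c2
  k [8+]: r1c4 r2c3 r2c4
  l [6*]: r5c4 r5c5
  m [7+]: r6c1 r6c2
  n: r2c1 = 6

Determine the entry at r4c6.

N is a freebie; hence r2c1 = 6.
Cage b needs product 2, which forces r2c2 = 1.
Cage b has product 2; hence r3c1 = 1.
Cage b needs product 2, so r3c2 = 2.
Column 5 needs a 5, and only r2c5 is open for it.
Cage g needs product 30, leaving r2c6 = 2.
Cage g has product 30, which forces r3c6 = 3.
The 3 cells of cage k must have sum 8; hence r1c4 = 1.
The 3 cells of cage a must have product 24; hence r4c5 = 1.
In row 3, 5 can only go at r3c3, so r3c3 = 5.
Row 5 needs a 1, and only r5c3 is open for it.
The 3 cells of cage c must have sum 12, leaving r6c3 = 6.
Cage c has sum 12, so r6c4 = 5.
The two cells of cage d must have quotient 2, leaving r6c5 = 2.
The two cells of cage l must have product 6, leaving r5c4 = 2.
Column 5 now contains 2, so r5c5 = 3.
The only place for 2 in row 4 is r4c3.
The 3 cells of cage f must have product 30, leaving r1c1 = 2.
Cage f has product 30, so r1c2 = 5.
2 is placed in column 3; hence r1c3 = 3.
Column 3 now contains 3, which forces r2c3 = 4.
4 is placed in row 2, so r2c4 = 3.
Column 2 already has 5, so r5c2 = 6.
Cage j needs sum 14; hence r4c1 = 3.
Column 2 now contains 6, so r4c2 = 4.
Cage e has sum 17, so r4c4 = 6.
Row 4 already has 4, which forces r4c6 = 5.
The 3 cells of cage j must have sum 14; hence r5c1 = 5.
5 is placed in column 6, leaving r5c6 = 4.
Column 1 already has 3, which forces r6c1 = 4.
Column 2 already has 4, so r6c2 = 3.
Column 6 now contains 4, which forces r6c6 = 1.
The two cells of cage h must have sum 10, which forces r1c5 = 4.
Column 6 now contains 4, which forces r1c6 = 6.
6 is placed in column 4, so r3c4 = 4.
The 3 cells of cage a must have product 24, which forces r3c5 = 6.
Filled in: 2 5 3 1 4 6 / 6 1 4 3 5 2 / 1 2 5 4 6 3 / 3 4 2 6 1 5 / 5 6 1 2 3 4 / 4 3 6 5 2 1.

5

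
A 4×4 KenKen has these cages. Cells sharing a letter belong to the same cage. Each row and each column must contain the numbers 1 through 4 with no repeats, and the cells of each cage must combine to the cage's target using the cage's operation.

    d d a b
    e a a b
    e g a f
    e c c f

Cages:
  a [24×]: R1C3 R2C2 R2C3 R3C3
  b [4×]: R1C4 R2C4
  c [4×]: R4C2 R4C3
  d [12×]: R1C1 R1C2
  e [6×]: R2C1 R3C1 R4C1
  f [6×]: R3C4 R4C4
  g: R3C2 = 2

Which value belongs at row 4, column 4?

Cage g is a single given cell, so R3C2 = 2.
Row 3 already has 2, which forces R3C4 = 3.
Column 4 already has 3, so R4C4 = 2.
Cage e needs product 6, which forces R2C1 = 2.
3 is placed in row 3, which forces R3C1 = 1.
Row 3 already has 1, so R3C3 = 4.
Cage e needs product 6, which forces R4C1 = 3.
Column 3 already has 4, so R4C3 = 1.
Column 1 now contains 3, which forces R1C1 = 4.
Cage d needs two cells with product 12, so R1C2 = 3.
The 4 cells of cage a must have product 24, which forces R1C3 = 2.
Row 1 now contains 4, which forces R1C4 = 1.
Cage a needs product 24, which forces R2C2 = 1.
Column 3 already has 1, so R2C3 = 3.
Column 4 now contains 1, so R2C4 = 4.
Row 4 now contains 1, so R4C2 = 4.
Completed grid: 4 3 2 1 / 2 1 3 4 / 1 2 4 3 / 3 4 1 2.

2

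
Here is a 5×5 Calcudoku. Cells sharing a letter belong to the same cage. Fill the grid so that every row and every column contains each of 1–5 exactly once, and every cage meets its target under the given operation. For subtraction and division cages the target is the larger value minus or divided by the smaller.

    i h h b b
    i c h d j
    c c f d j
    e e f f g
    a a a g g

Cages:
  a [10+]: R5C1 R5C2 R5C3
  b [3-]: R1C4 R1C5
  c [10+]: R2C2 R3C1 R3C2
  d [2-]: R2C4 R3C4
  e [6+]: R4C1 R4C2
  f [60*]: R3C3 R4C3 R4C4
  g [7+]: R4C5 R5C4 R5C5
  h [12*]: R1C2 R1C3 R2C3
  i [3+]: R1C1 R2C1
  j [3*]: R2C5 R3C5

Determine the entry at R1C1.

Cage g has sum 7; hence R5C4 = 1.
The only place for 1 in row 4 is R4C2.
Cage e's pair has sum 6, which forces R4C1 = 5.
Column 1 already has 5, which forces R5C1 = 3.
Cage c has sum 10, so R2C2 = 4.
Column 1 already has 3, leaving R3C1 = 4.
The 3 cells of cage c must have sum 10; hence R3C2 = 2.
Cage f has product 60; hence R3C3 = 5.
5 is placed in row 3, which forces R3C4 = 3.
Row 3 already has 3, which forces R3C5 = 1.
3 is placed in column 4; hence R4C4 = 4.
Row 4 now contains 4, so R4C5 = 2.
2 is placed in column 2, which forces R5C2 = 5.
Column 3 now contains 5, leaving R5C3 = 2.
Column 5 already has 2, which forces R5C5 = 4.
2 is placed in column 2, so R1C2 = 3.
Cage h needs product 12; hence R1C3 = 4.
Cage b's pair has difference 3; hence R1C4 = 2.
Column 5 already has 2, so R1C5 = 5.
The 3 cells of cage h must have product 12; hence R2C3 = 1.
The two cells of cage d must have difference 2; hence R2C4 = 5.
Column 5 now contains 1, which forces R2C5 = 3.
Row 4 now contains 4; hence R4C3 = 3.
Row 1 now contains 2, which forces R1C1 = 1.
Row 2 now contains 1, leaving R2C1 = 2.
Completed grid: 1 3 4 2 5 / 2 4 1 5 3 / 4 2 5 3 1 / 5 1 3 4 2 / 3 5 2 1 4.

1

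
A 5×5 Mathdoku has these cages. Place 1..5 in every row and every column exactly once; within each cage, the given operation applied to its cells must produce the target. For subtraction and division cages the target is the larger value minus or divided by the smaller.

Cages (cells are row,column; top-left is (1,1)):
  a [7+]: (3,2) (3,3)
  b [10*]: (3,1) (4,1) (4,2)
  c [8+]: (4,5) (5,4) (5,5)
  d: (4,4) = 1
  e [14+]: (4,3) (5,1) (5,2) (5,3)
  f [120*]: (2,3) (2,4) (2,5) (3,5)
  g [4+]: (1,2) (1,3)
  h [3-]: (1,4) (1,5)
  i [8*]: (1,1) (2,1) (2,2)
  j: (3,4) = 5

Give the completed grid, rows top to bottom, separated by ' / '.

Cage j is given, which forces (3,4) = 5.
Cage d is a single given cell, which forces (4,4) = 1.
The 3 cells of cage b must have product 10, which forces (3,1) = 1.
The 3 cells of cage i must have product 8, which forces (2,2) = 1.
Column 2 already has 1, so (1,2) = 3.
Cage g's pair has sum 4, leaving (1,3) = 1.
Row 1 already has 1, so (1,5) = 5.
Column 2 now contains 3, which forces (3,2) = 4.
4 is placed in row 3, so (3,3) = 3.
Row 3 now contains 3; hence (3,5) = 2.
Cage h's pair has difference 3, so (1,4) = 2.
Cage f needs product 120; hence (2,3) = 5.
The 4 cells of cage e must have sum 14, leaving (5,1) = 3.
Row 5 now contains 3; hence (5,4) = 4.
Cage c needs sum 8, leaving (5,5) = 1.
Row 1 already has 2, so (1,1) = 4.
Cage i has product 8; hence (2,1) = 2.
4 is placed in column 4, so (2,4) = 3.
Cage f has product 120, so (2,5) = 4.
2 is placed in column 1, which forces (4,1) = 5.
Row 4 already has 5, which forces (4,2) = 2.
Cage e needs sum 14, so (4,3) = 4.
The 3 cells of cage c must have sum 8, leaving (4,5) = 3.
The 4 cells of cage e must have sum 14; hence (5,2) = 5.
4 is placed in row 5, which forces (5,3) = 2.

4 3 1 2 5 / 2 1 5 3 4 / 1 4 3 5 2 / 5 2 4 1 3 / 3 5 2 4 1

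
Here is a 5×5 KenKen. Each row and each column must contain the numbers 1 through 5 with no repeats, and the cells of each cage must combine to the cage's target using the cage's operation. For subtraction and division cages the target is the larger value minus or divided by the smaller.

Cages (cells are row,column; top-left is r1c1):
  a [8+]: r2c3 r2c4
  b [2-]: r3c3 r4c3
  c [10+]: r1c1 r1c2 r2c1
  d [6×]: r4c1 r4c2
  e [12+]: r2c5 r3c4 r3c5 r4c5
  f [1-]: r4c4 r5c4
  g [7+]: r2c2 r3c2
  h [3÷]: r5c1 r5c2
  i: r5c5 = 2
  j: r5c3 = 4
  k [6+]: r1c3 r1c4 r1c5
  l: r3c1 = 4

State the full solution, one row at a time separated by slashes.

5 4 2 1 3 / 1 2 5 3 4 / 4 5 3 2 1 / 2 3 1 4 5 / 3 1 4 5 2

Cage l is a single given cell, which forces r3c1 = 4.
Cage j is given, which forces r5c3 = 4.
I is a freebie; hence r5c5 = 2.
The only place for 4 in row 1 is r1c2.
In row 1, 5 can only go at r1c1, so r1c1 = 5.
Column 1 now contains 5; hence r2c1 = 1.
1 is placed in column 1, so r5c1 = 3.
Row 5 now contains 3, so r5c2 = 1.
Row 5 now contains 1, so r5c4 = 5.
Cage a needs two cells with sum 8, so r2c3 = 5.
Column 4 now contains 5, so r2c4 = 3.
3 is placed in row 2, leaving r2c5 = 4.
Column 4 already has 3, leaving r3c4 = 2.
3 is placed in column 1, so r4c1 = 2.
Cage d needs two cells with product 6; hence r4c2 = 3.
3 is placed in row 4; hence r4c3 = 1.
Cage f needs two cells with difference 1; hence r4c4 = 4.
1 is placed in row 4, leaving r4c5 = 5.
Cage k has sum 6, leaving r1c3 = 2.
Column 4 already has 2; hence r1c4 = 1.
The 3 cells of cage k must have sum 6, leaving r1c5 = 3.
Row 2 already has 5; hence r2c2 = 2.
Row 3 already has 2, so r3c2 = 5.
1 is placed in column 3, leaving r3c3 = 3.
Column 5 now contains 5; hence r3c5 = 1.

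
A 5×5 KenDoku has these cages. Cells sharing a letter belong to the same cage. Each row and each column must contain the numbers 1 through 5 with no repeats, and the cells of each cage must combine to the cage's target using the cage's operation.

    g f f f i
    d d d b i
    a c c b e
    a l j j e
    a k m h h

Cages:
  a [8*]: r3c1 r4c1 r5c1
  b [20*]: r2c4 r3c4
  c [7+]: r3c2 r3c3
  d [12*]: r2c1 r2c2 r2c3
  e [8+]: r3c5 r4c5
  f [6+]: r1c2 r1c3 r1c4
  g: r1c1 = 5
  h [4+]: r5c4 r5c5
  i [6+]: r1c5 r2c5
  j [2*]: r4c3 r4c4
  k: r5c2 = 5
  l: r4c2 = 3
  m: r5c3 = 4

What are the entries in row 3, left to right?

1 2 5 4 3

Cage g is a single given cell, leaving r1c1 = 5.
Cage l is given, so r4c2 = 3.
3 is placed in row 4, which forces r4c5 = 5.
Cage k is given, leaving r5c2 = 5.
Cage m is given, which forces r5c3 = 4.
Column 5 now contains 5; hence r3c5 = 3.
Column 5 now contains 3, so r5c5 = 1.
Cage c's pair has sum 7, which forces r3c2 = 2.
3 is placed in row 3; hence r3c3 = 5.
5 is placed in row 3, so r3c4 = 4.
Row 5 already has 1, which forces r5c1 = 2.
Row 5 already has 1, so r5c4 = 3.
Column 2 already has 2, so r1c2 = 1.
The 3 cells of cage f must have sum 6, so r1c3 = 3.
Cage f has sum 6, which forces r1c4 = 2.
Row 1 now contains 2, leaving r1c5 = 4.
1 is placed in column 2, so r2c2 = 4.
Column 3 already has 3, leaving r2c3 = 1.
Column 4 already has 4, so r2c4 = 5.
Column 5 already has 4; hence r2c5 = 2.
Row 3 now contains 4, so r3c1 = 1.
Cage a has product 8, leaving r4c1 = 4.
1 is placed in column 3, so r4c3 = 2.
2 is placed in column 4, which forces r4c4 = 1.
Row 2 now contains 1; hence r2c1 = 3.
Completed grid: 5 1 3 2 4 / 3 4 1 5 2 / 1 2 5 4 3 / 4 3 2 1 5 / 2 5 4 3 1.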